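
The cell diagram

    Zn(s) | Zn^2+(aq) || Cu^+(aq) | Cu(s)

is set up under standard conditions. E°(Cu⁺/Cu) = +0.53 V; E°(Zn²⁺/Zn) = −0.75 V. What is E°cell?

By convention the left-hand electrode in cell notation is the anode (oxidation) and the right-hand electrode is the cathode (reduction).
E°cell = E°(right) − E°(left) = +0.53 − (−0.75) = +1.28 V.

+1.28 V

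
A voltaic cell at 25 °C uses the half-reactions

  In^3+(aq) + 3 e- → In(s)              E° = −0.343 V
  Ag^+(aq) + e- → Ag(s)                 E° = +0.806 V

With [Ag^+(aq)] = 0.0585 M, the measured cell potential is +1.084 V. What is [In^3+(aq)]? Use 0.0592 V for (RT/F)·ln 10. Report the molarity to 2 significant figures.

0.39 M

The Ag⁺/Ag couple has the larger reduction potential, so it is the cathode: E°cell = +0.806 − (−0.343) = +1.149 V and n = 3.
From the Nernst equation, log Q = n(E° − E)/0.0592 = 3·(+1.149 − (+1.084))/0.0592 = 3.294.
For 3 Ag^+(aq) + In(s) → 3 Ag(s) + In^3+(aq), the reaction quotient is Q = [In^3+(aq)] / [Ag^+(aq)]^3.
Isolating [In^3+(aq)] in Q = 10^{3.294} yields log [In^3+(aq)] = −0.405, i.e. 0.39 M.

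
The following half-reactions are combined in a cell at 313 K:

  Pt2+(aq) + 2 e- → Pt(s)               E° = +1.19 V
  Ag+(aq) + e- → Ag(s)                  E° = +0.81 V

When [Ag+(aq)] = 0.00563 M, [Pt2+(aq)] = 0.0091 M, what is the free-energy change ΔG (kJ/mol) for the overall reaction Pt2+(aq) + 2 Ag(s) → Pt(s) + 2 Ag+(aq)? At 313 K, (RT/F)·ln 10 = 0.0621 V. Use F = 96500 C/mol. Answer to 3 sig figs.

E°cell = +1.19 − (+0.81) = +0.38 V; the balanced reaction transfers n = 2 electrons.
The reaction quotient is [Ag+(aq)]^2 / [Pt2+(aq)] = 0.00348; by Nernst, E = +0.38 − (0.0621/2)(−2.458) = +0.4563 V.
Then ΔG = −nFE = −2 × 96500 × +0.4563 J/mol = −88.1 kJ/mol.

−88.1 kJ/mol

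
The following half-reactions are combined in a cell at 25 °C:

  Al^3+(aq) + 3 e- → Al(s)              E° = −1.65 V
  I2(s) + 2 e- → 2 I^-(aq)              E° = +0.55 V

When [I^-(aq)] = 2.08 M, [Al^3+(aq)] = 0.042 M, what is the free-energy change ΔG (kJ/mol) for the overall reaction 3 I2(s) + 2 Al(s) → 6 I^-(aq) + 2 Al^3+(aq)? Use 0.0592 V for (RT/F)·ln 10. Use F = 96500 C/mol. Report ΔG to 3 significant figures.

−1280 kJ/mol

E°cell = +0.55 − (−1.65) = +2.20 V; the balanced reaction transfers n = 6 electrons.
Q = [I^-(aq)]^6·[Al^3+(aq)]^2 = 0.143, so log Q = −0.845 and E = +2.20 − (0.0592/6)(−0.845) = +2.2083 V.
ΔG = −nFE = −(6)(96500)(+2.2083) J/mol = −1280 kJ/mol.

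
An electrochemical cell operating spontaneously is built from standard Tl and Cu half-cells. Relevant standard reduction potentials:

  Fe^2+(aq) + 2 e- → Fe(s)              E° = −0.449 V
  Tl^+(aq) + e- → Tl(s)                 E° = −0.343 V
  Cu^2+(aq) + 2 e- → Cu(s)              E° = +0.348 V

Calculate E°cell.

Of the two couples in this cell, the one with the more positive reduction potential is reduced at the cathode: here that is Cu²⁺/Cu (+0.348 V); Tl⁺/Tl (−0.343 V) is the anode.
E°cell = E°(cathode) − E°(anode) = +0.348 − (−0.343) = +0.691 V.

+0.691 V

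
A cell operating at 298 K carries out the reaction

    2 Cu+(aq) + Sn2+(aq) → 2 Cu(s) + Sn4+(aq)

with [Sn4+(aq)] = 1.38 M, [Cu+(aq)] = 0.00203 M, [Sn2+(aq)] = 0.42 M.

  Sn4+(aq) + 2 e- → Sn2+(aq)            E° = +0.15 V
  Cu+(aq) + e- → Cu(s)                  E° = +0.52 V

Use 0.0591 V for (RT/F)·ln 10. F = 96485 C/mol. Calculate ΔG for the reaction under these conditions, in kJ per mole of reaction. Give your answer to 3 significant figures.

E°cell = +0.52 − (+0.15) = +0.37 V; the balanced reaction transfers n = 2 electrons.
The reaction quotient is [Sn4+(aq)] / ([Cu+(aq)]^2·[Sn2+(aq)]) = 7.97×10^5; by Nernst, E = +0.37 − (0.0591/2)(5.902) = +0.1956 V.
ΔG = −nFE = −(2)(96485)(+0.1956) J/mol = −37.7 kJ/mol.

−37.7 kJ/mol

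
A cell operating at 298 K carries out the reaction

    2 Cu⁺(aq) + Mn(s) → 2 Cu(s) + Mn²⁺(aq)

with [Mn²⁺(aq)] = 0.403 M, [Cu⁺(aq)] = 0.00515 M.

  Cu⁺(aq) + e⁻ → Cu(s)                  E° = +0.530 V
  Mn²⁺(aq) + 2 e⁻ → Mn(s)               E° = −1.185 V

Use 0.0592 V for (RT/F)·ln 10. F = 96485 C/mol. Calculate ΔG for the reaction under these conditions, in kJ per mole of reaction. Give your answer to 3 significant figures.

−307 kJ/mol

E°cell = +0.530 − (−1.185) = +1.715 V; the balanced reaction transfers n = 2 electrons.
Q = [Mn²⁺(aq)] / [Cu⁺(aq)]^2 = 1.52×10^4, so log Q = 4.182 and E = +1.715 − (0.0592/2)(4.182) = +1.5912 V.
ΔG = −nFE = −(2)(96485)(+1.5912) J/mol = −307 kJ/mol.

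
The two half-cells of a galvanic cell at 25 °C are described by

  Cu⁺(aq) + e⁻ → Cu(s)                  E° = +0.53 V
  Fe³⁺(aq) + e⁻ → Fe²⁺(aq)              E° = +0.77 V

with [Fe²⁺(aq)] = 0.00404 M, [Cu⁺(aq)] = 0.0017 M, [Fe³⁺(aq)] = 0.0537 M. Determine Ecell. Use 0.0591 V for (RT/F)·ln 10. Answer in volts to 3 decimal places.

Fe³⁺/Fe²⁺ is reduced (cathode, E° = +0.77 V) and Cu⁺/Cu is oxidized (anode).
E°cell = +0.77 − (+0.53) = +0.24 V, with n = 1 electron transferred.
Balancing gives Fe³⁺(aq) + Cu(s) → Fe²⁺(aq) + Cu⁺(aq); hence Q = ([Fe²⁺(aq)]·[Cu⁺(aq)]) / [Fe³⁺(aq)] = 0.000128 (log Q = −3.893).
By the Nernst equation, E = +0.24 − (0.0591/1)·(−3.893) = +0.470 V.

+0.470 V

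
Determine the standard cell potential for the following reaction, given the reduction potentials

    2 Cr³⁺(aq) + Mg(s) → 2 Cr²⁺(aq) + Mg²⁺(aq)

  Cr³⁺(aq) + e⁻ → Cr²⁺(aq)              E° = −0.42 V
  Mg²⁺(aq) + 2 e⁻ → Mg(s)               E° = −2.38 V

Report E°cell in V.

+1.96 V

In the reaction as written, Cr³⁺(aq) is reduced (cathode) and Mg²⁺(aq) is produced by oxidation at the anode.
E°cell = E°(cathode) − E°(anode) = −0.42 − (−2.38) = +1.96 V.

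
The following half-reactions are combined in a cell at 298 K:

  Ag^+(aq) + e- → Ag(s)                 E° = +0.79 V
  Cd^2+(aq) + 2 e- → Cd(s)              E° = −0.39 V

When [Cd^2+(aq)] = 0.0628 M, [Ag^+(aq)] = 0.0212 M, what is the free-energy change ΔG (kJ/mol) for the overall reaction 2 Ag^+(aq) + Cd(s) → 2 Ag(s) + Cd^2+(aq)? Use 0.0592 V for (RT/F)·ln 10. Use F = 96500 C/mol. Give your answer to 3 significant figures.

−215 kJ/mol

E°cell = +0.79 − (−0.39) = +1.18 V; the balanced reaction transfers n = 2 electrons.
The reaction quotient is [Cd^2+(aq)] / [Ag^+(aq)]^2 = 140; by Nernst, E = +1.18 − (0.0592/2)(2.145) = +1.1165 V.
Then ΔG = −nFE = −2 × 96500 × +1.1165 J/mol = −215 kJ/mol.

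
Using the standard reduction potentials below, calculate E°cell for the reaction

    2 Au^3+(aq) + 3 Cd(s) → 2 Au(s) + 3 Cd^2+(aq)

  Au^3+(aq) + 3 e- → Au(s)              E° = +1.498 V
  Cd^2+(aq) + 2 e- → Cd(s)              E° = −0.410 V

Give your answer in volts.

+1.908 V

Au^3+(aq) gains electrons, so the Au³⁺/Au couple is the cathode; the Cd²⁺/Cd couple is the anode.
E°cell = E°(cathode) − E°(anode) = +1.498 − (−0.410) = +1.908 V.
The positive value indicates the reaction is spontaneous as written.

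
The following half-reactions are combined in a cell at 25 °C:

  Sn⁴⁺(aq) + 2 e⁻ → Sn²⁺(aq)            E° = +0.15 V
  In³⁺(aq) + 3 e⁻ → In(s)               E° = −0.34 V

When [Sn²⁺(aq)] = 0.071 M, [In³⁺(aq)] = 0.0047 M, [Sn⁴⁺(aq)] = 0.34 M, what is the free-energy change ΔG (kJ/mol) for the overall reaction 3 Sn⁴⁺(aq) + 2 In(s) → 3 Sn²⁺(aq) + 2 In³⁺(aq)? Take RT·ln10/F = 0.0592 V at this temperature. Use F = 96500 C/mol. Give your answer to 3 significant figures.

−322 kJ/mol

E°cell = +0.15 − (−0.34) = +0.49 V; the balanced reaction transfers n = 6 electrons.
Q = ([Sn²⁺(aq)]^3·[In³⁺(aq)]^2) / [Sn⁴⁺(aq)]^3 = 2.01×10^−7, so log Q = −6.696 and E = +0.49 − (0.0592/6)(−6.696) = +0.5561 V.
Then ΔG = −nFE = −6 × 96500 × +0.5561 J/mol = −322 kJ/mol.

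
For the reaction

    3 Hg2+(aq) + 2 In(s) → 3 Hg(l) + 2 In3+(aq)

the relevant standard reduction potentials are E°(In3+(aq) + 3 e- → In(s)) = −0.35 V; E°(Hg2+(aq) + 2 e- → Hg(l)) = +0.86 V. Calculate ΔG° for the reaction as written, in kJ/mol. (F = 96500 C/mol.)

−701 kJ/mol

In the reaction as written Hg2+(aq) is reduced, so the Hg²⁺/Hg couple is the cathode and In³⁺/In is the anode.
E°cell = +0.86 − (−0.35) = +1.21 V; balancing electrons gives n = 6.
ΔG° = −nFE°cell = −(6)(96500)(+1.21) J/mol = −701 kJ/mol.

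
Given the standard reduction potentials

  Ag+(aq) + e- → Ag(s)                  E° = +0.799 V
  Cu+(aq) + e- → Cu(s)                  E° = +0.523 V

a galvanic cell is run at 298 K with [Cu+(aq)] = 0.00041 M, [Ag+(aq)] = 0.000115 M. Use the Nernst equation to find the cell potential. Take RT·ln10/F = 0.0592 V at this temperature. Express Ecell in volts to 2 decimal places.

Since E°(Ag⁺/Ag) > E°(Cu⁺/Cu), Ag⁺/Ag serves as the cathode.
E°cell = E°cat − E°an = +0.799 − (+0.523) = +0.276 V; n = 1.
The balanced reaction is Ag+(aq) + Cu(s) → Ag(s) + Cu+(aq), so Q = [Cu+(aq)] / [Ag+(aq)] = 3.57 and log Q = 0.552.
E = E° − (0.0592/n)·log Q = +0.276 − (0.0592/1)(0.552) = +0.24 V.

+0.24 V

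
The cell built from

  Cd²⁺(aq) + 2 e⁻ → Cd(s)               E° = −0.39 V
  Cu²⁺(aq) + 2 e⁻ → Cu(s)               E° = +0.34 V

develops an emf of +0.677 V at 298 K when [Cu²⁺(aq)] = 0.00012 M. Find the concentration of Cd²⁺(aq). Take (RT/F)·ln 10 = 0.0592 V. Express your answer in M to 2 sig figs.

With Cu²⁺/Cu at the cathode and Cd²⁺/Cd at the anode, E°cell = +0.34 − (−0.39) = +0.73 V (n = 2).
Since E = E° − (0.0592/n)·log Q, log Q = n(E° − E)/0.0592 = 1.791.
Balancing electrons gives Cu²⁺(aq) + Cd(s) → Cu(s) + Cd²⁺(aq); thus Q = [Cd²⁺(aq)] / [Cu²⁺(aq)].
Isolating [Cd²⁺(aq)] in Q = 10^{1.791} yields log [Cd²⁺(aq)] = −2.130, i.e. 0.0074 M.

0.0074 M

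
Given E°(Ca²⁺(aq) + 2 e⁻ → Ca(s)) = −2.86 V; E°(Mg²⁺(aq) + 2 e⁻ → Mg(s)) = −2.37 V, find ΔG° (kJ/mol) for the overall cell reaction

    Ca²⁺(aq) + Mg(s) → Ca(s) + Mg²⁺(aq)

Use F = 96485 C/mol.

In the reaction as written Ca²⁺(aq) is reduced, so the Ca²⁺/Ca couple is the cathode and Mg²⁺/Mg is the anode.
E°cell = −2.86 − (−2.37) = −0.49 V; balancing electrons gives n = 2.
ΔG° = −nFE°cell = −(2)(96485)(−0.49) J/mol = +94.6 kJ/mol.

+94.6 kJ/mol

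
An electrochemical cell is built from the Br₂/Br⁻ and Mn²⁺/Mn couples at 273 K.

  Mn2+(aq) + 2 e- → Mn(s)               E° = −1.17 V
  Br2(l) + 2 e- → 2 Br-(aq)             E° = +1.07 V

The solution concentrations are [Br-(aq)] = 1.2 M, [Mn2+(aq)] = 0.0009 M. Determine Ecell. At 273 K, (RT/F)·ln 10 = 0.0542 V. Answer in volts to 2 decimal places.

Since E°(Br₂/Br⁻) > E°(Mn²⁺/Mn), Br₂/Br⁻ serves as the cathode.
The standard potential is +1.07 − (−1.17) = +2.24 V and the balanced reaction transfers n = 2 electrons.
For the overall reaction Br2(l) + Mn(s) → 2 Br-(aq) + Mn2+(aq), Q = [Br-(aq)]^2·[Mn2+(aq)] = 0.0013, giving log Q = −2.887.
E = E° − (0.0542/n)·log Q = +2.24 − (0.0542/2)(−2.887) = +2.32 V.

+2.32 V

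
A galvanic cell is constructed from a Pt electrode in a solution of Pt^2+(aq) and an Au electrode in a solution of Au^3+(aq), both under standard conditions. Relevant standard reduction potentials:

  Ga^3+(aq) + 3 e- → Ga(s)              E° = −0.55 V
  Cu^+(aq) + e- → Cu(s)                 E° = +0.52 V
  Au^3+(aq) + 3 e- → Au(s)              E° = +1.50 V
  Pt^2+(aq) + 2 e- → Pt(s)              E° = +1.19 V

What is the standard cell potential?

+0.31 V

Of the two couples in this cell, the one with the more positive reduction potential is reduced at the cathode: here that is Au³⁺/Au (+1.50 V); Pt²⁺/Pt (+1.19 V) is the anode.
E°cell = E°(cathode) − E°(anode) = +1.50 − (+1.19) = +0.31 V.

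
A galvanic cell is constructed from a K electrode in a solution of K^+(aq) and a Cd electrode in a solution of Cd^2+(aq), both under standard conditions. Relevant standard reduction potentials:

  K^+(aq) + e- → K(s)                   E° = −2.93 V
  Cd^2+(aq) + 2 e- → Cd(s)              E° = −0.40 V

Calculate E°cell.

The Cd²⁺/Cd couple has the higher E°, so Cd ion is reduced (cathode) and K is oxidized (anode).
E°cell = E°(cathode) − E°(anode) = −0.40 − (−2.93) = +2.53 V.

+2.53 V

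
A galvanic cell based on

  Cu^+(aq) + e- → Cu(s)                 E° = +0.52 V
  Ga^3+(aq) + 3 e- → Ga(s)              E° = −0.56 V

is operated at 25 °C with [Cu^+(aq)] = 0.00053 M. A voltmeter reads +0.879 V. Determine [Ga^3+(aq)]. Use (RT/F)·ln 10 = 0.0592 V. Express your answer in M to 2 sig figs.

2.3 M

The Cu⁺/Cu couple has the larger reduction potential, so it is the cathode: E°cell = +0.52 − (−0.56) = +1.08 V and n = 3.
From the Nernst equation, log Q = n(E° − E)/0.0592 = 3·(+1.08 − (+0.879))/0.0592 = 10.186.
For 3 Cu^+(aq) + Ga(s) → 3 Cu(s) + Ga^3+(aq), the reaction quotient is Q = [Ga^3+(aq)] / [Cu^+(aq)]^3.
Substituting the known concentrations and solving, log [Ga^3+(aq)] = 0.359 and [Ga^3+(aq)] = 2.3 M.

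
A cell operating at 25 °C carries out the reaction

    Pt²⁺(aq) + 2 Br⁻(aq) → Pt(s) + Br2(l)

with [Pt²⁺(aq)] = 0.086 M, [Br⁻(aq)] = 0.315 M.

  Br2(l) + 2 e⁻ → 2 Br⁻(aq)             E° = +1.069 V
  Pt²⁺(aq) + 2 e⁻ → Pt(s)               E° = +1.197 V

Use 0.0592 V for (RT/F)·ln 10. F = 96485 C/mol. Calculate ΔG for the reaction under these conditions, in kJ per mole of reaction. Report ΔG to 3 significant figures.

−12.9 kJ/mol

With Pt²⁺/Pt reduced at the cathode, E°cell = +1.197 − (+1.069) = +0.128 V and n = 2.
Here Q = 1 / ([Pt²⁺(aq)]·[Br⁻(aq)]^2) = 117 (log Q = 2.069), giving E = +0.128 − (0.0592/2)·(2.069) = +0.0668 V.
Then ΔG = −nFE = −2 × 96485 × +0.0668 J/mol = −12.9 kJ/mol.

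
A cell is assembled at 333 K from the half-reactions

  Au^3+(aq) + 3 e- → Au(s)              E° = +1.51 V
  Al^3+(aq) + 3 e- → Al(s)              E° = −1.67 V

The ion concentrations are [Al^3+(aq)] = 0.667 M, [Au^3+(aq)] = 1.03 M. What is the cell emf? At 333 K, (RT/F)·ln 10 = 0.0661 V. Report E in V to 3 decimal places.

The Au³⁺/Au couple has the more positive E°, so it is the cathode; Al³⁺/Al is the anode.
E°cell = E°cat − E°an = +1.51 − (−1.67) = +3.18 V; n = 3.
Balancing gives Au^3+(aq) + Al(s) → Au(s) + Al^3+(aq); hence Q = [Al^3+(aq)] / [Au^3+(aq)] = 0.648 (log Q = −0.189).
By the Nernst equation, E = +3.18 − (0.0661/3)·(−0.189) = +3.184 V.

+3.184 V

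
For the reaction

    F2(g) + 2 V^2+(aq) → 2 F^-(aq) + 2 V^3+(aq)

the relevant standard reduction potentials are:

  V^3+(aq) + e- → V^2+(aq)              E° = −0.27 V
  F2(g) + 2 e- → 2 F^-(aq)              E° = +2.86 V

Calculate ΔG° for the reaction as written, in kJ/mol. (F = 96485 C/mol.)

In the reaction as written F2(g) is reduced, so the F₂/F⁻ couple is the cathode and V³⁺/V²⁺ is the anode.
E°cell = +2.86 − (−0.27) = +3.13 V; balancing electrons gives n = 2.
ΔG° = −nFE°cell = −(2)(96485)(+3.13) J/mol = −604 kJ/mol.

−604 kJ/mol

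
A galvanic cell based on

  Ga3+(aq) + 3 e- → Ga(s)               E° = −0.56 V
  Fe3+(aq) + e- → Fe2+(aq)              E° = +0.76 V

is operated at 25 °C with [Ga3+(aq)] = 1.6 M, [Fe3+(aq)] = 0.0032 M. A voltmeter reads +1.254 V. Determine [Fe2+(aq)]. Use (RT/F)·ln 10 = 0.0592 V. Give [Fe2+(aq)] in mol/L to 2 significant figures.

The Fe³⁺/Fe²⁺ couple has the larger reduction potential, so it is the cathode: E°cell = +0.76 − (−0.56) = +1.32 V and n = 3.
Since E = E° − (0.0592/n)·log Q, log Q = n(E° − E)/0.0592 = 3.345.
The balanced reaction is 3 Fe3+(aq) + Ga(s) → 3 Fe2+(aq) + Ga3+(aq), so Q = ([Fe2+(aq)]^3·[Ga3+(aq)]) / [Fe3+(aq)]^3.
Substituting the known concentrations and solving, log [Fe2+(aq)] = −1.448 and [Fe2+(aq)] = 0.036 M.

0.036 M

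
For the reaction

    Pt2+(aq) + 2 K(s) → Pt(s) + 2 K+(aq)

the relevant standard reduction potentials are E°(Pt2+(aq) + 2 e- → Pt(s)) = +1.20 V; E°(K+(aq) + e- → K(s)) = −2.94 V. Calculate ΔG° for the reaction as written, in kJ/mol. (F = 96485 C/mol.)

In the reaction as written Pt2+(aq) is reduced, so the Pt²⁺/Pt couple is the cathode and K⁺/K is the anode.
E°cell = +1.20 − (−2.94) = +4.14 V; balancing electrons gives n = 2.
ΔG° = −nFE°cell = −(2)(96485)(+4.14) J/mol = −799 kJ/mol.

−799 kJ/mol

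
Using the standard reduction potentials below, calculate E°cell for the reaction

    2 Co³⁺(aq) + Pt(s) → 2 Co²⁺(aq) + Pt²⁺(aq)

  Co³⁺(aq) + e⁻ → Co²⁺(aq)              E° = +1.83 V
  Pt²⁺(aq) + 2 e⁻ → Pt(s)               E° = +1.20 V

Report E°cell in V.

Co³⁺(aq) gains electrons, so the Co³⁺/Co²⁺ couple is the cathode; the Pt²⁺/Pt couple is the anode.
E°cell = E°(cathode) − E°(anode) = +1.83 − (+1.20) = +0.63 V.

+0.63 V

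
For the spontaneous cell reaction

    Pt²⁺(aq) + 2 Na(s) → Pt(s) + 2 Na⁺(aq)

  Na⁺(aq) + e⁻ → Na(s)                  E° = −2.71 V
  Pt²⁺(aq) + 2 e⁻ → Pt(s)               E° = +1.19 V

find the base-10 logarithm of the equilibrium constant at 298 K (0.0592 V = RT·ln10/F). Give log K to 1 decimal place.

The Pt²⁺/Pt couple is reduced (cathode); E°cell = +1.19 − (−2.71) = +3.90 V with n = 2.
At equilibrium E = 0, so log K = nE°cell / 0.0592 = (2)(+3.90) / 0.0592 = 131.8.

log K = 131.8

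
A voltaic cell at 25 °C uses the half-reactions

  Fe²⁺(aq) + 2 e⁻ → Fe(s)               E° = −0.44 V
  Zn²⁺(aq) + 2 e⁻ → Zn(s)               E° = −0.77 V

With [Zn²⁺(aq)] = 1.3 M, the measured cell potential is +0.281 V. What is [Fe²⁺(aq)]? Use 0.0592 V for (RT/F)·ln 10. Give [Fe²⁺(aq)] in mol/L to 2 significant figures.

0.029 M

The Fe²⁺/Fe couple has the larger reduction potential, so it is the cathode: E°cell = −0.44 − (−0.77) = +0.33 V and n = 2.
From the Nernst equation, log Q = n(E° − E)/0.0592 = 2·(+0.33 − (+0.281))/0.0592 = 1.655.
For Fe²⁺(aq) + Zn(s) → Fe(s) + Zn²⁺(aq), the reaction quotient is Q = [Zn²⁺(aq)] / [Fe²⁺(aq)].
Solving for the unknown gives log [Fe²⁺(aq)] = −1.541, so [Fe²⁺(aq)] ≈ 0.029 M.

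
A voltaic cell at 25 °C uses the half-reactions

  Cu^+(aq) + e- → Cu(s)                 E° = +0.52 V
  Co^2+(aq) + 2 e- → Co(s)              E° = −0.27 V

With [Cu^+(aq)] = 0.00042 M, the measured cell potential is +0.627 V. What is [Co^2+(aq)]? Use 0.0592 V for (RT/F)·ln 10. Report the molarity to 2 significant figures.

With Cu⁺/Cu at the cathode and Co²⁺/Co at the anode, E°cell = +0.52 − (−0.27) = +0.79 V (n = 2).
From the Nernst equation, log Q = n(E° − E)/0.0592 = 2·(+0.79 − (+0.627))/0.0592 = 5.507.
Balancing electrons gives 2 Cu^+(aq) + Co(s) → 2 Cu(s) + Co^2+(aq); thus Q = [Co^2+(aq)] / [Cu^+(aq)]^2.
Substituting the known concentrations and solving, log [Co^2+(aq)] = −1.247 and [Co^2+(aq)] = 0.057 M.

0.057 M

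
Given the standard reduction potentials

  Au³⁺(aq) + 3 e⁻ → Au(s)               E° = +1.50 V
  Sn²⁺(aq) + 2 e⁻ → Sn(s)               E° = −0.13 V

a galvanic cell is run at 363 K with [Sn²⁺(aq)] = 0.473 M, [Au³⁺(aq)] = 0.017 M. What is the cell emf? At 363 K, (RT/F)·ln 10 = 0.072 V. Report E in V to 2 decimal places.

+1.60 V

The Au³⁺/Au couple has the more positive E°, so it is the cathode; Sn²⁺/Sn is the anode.
The standard potential is +1.50 − (−0.13) = +1.63 V and the balanced reaction transfers n = 6 electrons.
Balancing gives 2 Au³⁺(aq) + 3 Sn(s) → 2 Au(s) + 3 Sn²⁺(aq); hence Q = [Sn²⁺(aq)]^3 / [Au³⁺(aq)]^2 = 366 (log Q = 2.564).
Applying E = E° − (RT ln10/nF)·log Q gives +1.63 − (0.072/6)(2.564) = +1.60 V.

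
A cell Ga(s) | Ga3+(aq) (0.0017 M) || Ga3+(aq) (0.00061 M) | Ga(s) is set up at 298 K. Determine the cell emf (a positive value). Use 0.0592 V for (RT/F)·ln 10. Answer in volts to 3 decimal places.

For a concentration cell E°cell = 0, since both electrodes use the same couple.
The compartment with the higher Ga3+(aq) concentration (0.0017 M) acts as the cathode; ions are reduced there and produced at the dilute (0.00061 M) anode.
With n = 3, Ecell = −(0.0592/3)·log([dilute]/[conc]) = −(0.0592/3)·log(0.00061/0.0017) = +0.009 V.

0.009 V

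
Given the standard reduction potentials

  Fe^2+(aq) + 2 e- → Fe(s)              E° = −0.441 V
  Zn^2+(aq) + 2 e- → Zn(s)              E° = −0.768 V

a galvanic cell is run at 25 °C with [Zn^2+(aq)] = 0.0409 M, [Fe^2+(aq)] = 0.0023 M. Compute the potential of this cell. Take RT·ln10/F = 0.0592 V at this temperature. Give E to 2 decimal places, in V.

Fe²⁺/Fe is reduced (cathode, E° = −0.441 V) and Zn²⁺/Zn is oxidized (anode).
E°cell = −0.441 − (−0.768) = +0.327 V, with n = 2 electrons transferred.
The balanced reaction is Fe^2+(aq) + Zn(s) → Fe(s) + Zn^2+(aq), so Q = [Zn^2+(aq)] / [Fe^2+(aq)] = 17.8 and log Q = 1.250.
Applying E = E° − (RT ln10/nF)·log Q gives +0.327 − (0.0592/2)(1.250) = +0.29 V.

+0.29 V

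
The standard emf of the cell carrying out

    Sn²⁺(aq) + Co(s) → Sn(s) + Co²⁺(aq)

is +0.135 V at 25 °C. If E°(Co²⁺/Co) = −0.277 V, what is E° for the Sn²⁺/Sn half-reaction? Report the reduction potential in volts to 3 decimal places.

In the reaction as written the Sn²⁺/Sn couple is reduced (cathode) and Co²⁺/Co is oxidized (anode), so E°cell = E°(Sn²⁺/Sn) − E°(Co²⁺/Co).
E°(Sn²⁺/Sn) = E°cell + E°(anode) = +0.135 + (−0.277) = −0.142 V.

−0.142 V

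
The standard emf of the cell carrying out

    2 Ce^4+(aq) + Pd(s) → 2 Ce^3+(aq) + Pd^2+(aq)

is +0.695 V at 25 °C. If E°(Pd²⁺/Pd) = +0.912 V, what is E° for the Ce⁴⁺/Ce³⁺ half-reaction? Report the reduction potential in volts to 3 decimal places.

In the reaction as written the Ce⁴⁺/Ce³⁺ couple is reduced (cathode) and Pd²⁺/Pd is oxidized (anode), so E°cell = E°(Ce⁴⁺/Ce³⁺) − E°(Pd²⁺/Pd).
E°(Ce⁴⁺/Ce³⁺) = E°cell + E°(anode) = +0.695 + (+0.912) = +1.607 V.

+1.607 V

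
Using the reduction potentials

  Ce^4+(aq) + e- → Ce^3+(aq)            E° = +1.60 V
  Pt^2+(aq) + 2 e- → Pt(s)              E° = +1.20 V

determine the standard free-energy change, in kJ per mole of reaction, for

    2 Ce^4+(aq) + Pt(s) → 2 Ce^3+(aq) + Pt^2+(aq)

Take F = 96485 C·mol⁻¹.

In the reaction as written Ce^4+(aq) is reduced, so the Ce⁴⁺/Ce³⁺ couple is the cathode and Pt²⁺/Pt is the anode.
E°cell = +1.60 − (+1.20) = +0.40 V; balancing electrons gives n = 2.
ΔG° = −nFE°cell = −(2)(96485)(+0.40) J/mol = −77.2 kJ/mol.

−77.2 kJ/mol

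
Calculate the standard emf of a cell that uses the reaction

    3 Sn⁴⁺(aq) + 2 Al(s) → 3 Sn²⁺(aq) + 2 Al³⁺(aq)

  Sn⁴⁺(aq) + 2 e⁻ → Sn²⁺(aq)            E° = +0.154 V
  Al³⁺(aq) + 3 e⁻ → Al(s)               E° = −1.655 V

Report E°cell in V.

+1.809 V

In the reaction as written, Sn⁴⁺(aq) is reduced (cathode) and Al³⁺(aq) is produced by oxidation at the anode.
E°cell = E°(cathode) − E°(anode) = +0.154 − (−1.655) = +1.809 V.
The positive value indicates the reaction is spontaneous as written.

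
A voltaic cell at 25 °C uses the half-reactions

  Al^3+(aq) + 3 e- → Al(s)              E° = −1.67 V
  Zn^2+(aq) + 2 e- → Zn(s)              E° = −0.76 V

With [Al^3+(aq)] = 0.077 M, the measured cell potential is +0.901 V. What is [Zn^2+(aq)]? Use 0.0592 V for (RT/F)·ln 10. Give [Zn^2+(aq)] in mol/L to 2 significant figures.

With Zn²⁺/Zn at the cathode and Al³⁺/Al at the anode, E°cell = −0.76 − (−1.67) = +0.91 V (n = 6).
Since E = E° − (0.0592/n)·log Q, log Q = n(E° − E)/0.0592 = 0.912.
The balanced reaction is 3 Zn^2+(aq) + 2 Al(s) → 3 Zn(s) + 2 Al^3+(aq), so Q = [Al^3+(aq)]^2 / [Zn^2+(aq)]^3.
Isolating [Zn^2+(aq)] in Q = 10^{0.912} yields log [Zn^2+(aq)] = −1.046, i.e. 0.090 M.

0.090 M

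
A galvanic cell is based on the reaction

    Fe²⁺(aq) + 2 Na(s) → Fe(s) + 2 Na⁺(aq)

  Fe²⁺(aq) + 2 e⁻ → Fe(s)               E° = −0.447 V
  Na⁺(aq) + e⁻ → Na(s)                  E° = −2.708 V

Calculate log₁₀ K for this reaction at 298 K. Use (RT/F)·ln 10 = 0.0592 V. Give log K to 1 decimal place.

log K = 76.4

The Fe²⁺/Fe couple is reduced (cathode); E°cell = −0.447 − (−2.708) = +2.261 V with n = 2.
At equilibrium E = 0, so log K = nE°cell / 0.0592 = (2)(+2.261) / 0.0592 = 76.4.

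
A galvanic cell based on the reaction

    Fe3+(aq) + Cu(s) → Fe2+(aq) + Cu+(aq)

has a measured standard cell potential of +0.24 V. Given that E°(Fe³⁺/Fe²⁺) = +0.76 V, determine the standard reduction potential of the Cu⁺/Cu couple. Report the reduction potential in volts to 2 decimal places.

+0.52 V

In the reaction as written the Fe³⁺/Fe²⁺ couple is reduced (cathode) and Cu⁺/Cu is oxidized (anode), so E°cell = E°(Fe³⁺/Fe²⁺) − E°(Cu⁺/Cu).
E°(Cu⁺/Cu) = E°(cathode) − E°cell = +0.76 − (+0.24) = +0.52 V.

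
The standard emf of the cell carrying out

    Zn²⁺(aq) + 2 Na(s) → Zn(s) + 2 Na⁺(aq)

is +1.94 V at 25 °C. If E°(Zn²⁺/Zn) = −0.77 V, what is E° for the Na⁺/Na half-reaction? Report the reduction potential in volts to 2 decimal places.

In the reaction as written the Zn²⁺/Zn couple is reduced (cathode) and Na⁺/Na is oxidized (anode), so E°cell = E°(Zn²⁺/Zn) − E°(Na⁺/Na).
E°(Na⁺/Na) = E°(cathode) − E°cell = −0.77 − (+1.94) = −2.71 V.

−2.71 V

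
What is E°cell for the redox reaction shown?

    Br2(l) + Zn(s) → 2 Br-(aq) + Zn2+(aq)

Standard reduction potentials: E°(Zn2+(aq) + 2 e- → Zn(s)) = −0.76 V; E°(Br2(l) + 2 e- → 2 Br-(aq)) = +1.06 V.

+1.82 V

In the reaction as written, Br2(l) is reduced (cathode) and Zn2+(aq) is produced by oxidation at the anode.
E°cell = E°(cathode) − E°(anode) = +1.06 − (−0.76) = +1.82 V.
The positive value indicates the reaction is spontaneous as written.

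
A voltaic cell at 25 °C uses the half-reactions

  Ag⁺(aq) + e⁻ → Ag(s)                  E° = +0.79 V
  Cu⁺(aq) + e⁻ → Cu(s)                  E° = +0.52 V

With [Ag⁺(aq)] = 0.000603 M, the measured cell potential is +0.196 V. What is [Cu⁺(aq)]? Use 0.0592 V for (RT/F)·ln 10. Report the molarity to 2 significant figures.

0.011 M

The Ag⁺/Ag couple has the larger reduction potential, so it is the cathode: E°cell = +0.79 − (+0.52) = +0.27 V and n = 1.
Rearranging E = E° − (0.0592/n)·log Q gives log Q = 1(+0.27 − (+0.196))/0.0592 = 1.250.
For Ag⁺(aq) + Cu(s) → Ag(s) + Cu⁺(aq), the reaction quotient is Q = [Cu⁺(aq)] / [Ag⁺(aq)].
Solving for the unknown gives log [Cu⁺(aq)] = −1.970, so [Cu⁺(aq)] ≈ 0.011 M.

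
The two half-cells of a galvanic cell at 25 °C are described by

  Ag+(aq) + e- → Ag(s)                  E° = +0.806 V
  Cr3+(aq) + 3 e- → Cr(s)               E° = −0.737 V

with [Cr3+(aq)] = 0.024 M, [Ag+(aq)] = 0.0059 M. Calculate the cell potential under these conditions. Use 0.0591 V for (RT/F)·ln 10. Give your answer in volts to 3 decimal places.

Since E°(Ag⁺/Ag) > E°(Cr³⁺/Cr), Ag⁺/Ag serves as the cathode.
E°cell = E°cat − E°an = +0.806 − (−0.737) = +1.543 V; n = 3.
The balanced reaction is 3 Ag+(aq) + Cr(s) → 3 Ag(s) + Cr3+(aq), so Q = [Cr3+(aq)] / [Ag+(aq)]^3 = 1.17×10^5 and log Q = 5.068.
By the Nernst equation, E = +1.543 − (0.0591/3)·(5.068) = +1.443 V.

+1.443 V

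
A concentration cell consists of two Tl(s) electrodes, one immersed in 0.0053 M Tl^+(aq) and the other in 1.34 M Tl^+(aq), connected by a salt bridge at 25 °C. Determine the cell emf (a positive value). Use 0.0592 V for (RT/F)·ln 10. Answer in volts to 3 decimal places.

For a concentration cell E°cell = 0, since both electrodes use the same couple.
The compartment with the higher Tl^+(aq) concentration (1.34 M) acts as the cathode; ions are reduced there and produced at the dilute (0.0053 M) anode.
With n = 1, Ecell = −(0.0592/1)·log([dilute]/[conc]) = −(0.0592/1)·log(0.0053/1.34) = +0.142 V.

0.142 V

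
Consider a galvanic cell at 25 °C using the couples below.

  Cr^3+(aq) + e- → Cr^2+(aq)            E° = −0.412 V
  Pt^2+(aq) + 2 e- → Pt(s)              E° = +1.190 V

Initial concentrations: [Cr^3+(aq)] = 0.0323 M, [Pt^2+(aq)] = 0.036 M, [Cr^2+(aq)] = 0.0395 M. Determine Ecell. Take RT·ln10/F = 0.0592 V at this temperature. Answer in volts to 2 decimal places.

Since E°(Pt²⁺/Pt) > E°(Cr³⁺/Cr²⁺), Pt²⁺/Pt serves as the cathode.
The standard potential is +1.190 − (−0.412) = +1.602 V and the balanced reaction transfers n = 2 electrons.
Balancing gives Pt^2+(aq) + 2 Cr^2+(aq) → Pt(s) + 2 Cr^3+(aq); hence Q = [Cr^3+(aq)]^2 / ([Pt^2+(aq)]·[Cr^2+(aq)]^2) = 18.6 (log Q = 1.269).
E = E° − (0.0592/n)·log Q = +1.602 − (0.0592/2)(1.269) = +1.56 V.

+1.56 V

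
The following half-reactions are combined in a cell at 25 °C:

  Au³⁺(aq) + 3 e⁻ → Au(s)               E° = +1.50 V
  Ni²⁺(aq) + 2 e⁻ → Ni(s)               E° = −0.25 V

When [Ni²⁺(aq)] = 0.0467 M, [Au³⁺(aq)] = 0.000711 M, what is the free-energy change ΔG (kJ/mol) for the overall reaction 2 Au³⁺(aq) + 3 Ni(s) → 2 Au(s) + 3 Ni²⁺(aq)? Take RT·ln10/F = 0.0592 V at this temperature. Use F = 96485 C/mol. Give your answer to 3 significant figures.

With Au³⁺/Au reduced at the cathode, E°cell = +1.50 − (−0.25) = +1.75 V and n = 6.
The reaction quotient is [Ni²⁺(aq)]^3 / [Au³⁺(aq)]^2 = 201; by Nernst, E = +1.75 − (0.0592/6)(2.304) = +1.7273 V.
Then ΔG = −nFE = −6 × 96485 × +1.7273 J/mol = −1000 kJ/mol.

−1000 kJ/mol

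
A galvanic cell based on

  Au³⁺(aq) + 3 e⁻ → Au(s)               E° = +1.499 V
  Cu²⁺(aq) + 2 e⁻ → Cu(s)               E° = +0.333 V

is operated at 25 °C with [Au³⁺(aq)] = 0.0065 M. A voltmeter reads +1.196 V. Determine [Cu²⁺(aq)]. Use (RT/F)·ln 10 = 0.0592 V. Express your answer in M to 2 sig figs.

0.0034 M

The Au³⁺/Au couple has the larger reduction potential, so it is the cathode: E°cell = +1.499 − (+0.333) = +1.166 V and n = 6.
Since E = E° − (0.0592/n)·log Q, log Q = n(E° − E)/0.0592 = −3.041.
Balancing electrons gives 2 Au³⁺(aq) + 3 Cu(s) → 2 Au(s) + 3 Cu²⁺(aq); thus Q = [Cu²⁺(aq)]^3 / [Au³⁺(aq)]^2.
Solving for the unknown gives log [Cu²⁺(aq)] = −2.472, so [Cu²⁺(aq)] ≈ 0.0034 M.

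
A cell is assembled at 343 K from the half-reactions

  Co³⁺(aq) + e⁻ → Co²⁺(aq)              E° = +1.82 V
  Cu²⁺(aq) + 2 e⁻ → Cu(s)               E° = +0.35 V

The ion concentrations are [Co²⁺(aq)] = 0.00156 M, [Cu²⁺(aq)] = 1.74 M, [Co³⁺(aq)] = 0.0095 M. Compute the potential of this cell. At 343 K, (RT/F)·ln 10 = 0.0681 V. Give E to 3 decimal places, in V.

Since E°(Co³⁺/Co²⁺) > E°(Cu²⁺/Cu), Co³⁺/Co²⁺ serves as the cathode.
The standard potential is +1.82 − (+0.35) = +1.47 V and the balanced reaction transfers n = 2 electrons.
Balancing gives 2 Co³⁺(aq) + Cu(s) → 2 Co²⁺(aq) + Cu²⁺(aq); hence Q = ([Co²⁺(aq)]^2·[Cu²⁺(aq)]) / [Co³⁺(aq)]^2 = 0.0469 (log Q = −1.329).
E = E° − (0.0681/n)·log Q = +1.47 − (0.0681/2)(−1.329) = +1.515 V.

+1.515 V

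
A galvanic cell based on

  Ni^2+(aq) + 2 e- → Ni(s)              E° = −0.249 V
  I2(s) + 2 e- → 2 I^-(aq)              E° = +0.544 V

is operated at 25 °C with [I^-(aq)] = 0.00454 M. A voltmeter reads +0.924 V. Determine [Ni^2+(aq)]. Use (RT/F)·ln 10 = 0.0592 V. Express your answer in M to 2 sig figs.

1.8 M

The I₂/I⁻ couple has the larger reduction potential, so it is the cathode: E°cell = +0.544 − (−0.249) = +0.793 V and n = 2.
Rearranging E = E° − (0.0592/n)·log Q gives log Q = 2(+0.793 − (+0.924))/0.0592 = −4.426.
For I2(s) + Ni(s) → 2 I^-(aq) + Ni^2+(aq), the reaction quotient is Q = [I^-(aq)]^2·[Ni^2+(aq)].
Isolating [Ni^2+(aq)] in Q = 10^{−4.426} yields log [Ni^2+(aq)] = 0.260, i.e. 1.8 M.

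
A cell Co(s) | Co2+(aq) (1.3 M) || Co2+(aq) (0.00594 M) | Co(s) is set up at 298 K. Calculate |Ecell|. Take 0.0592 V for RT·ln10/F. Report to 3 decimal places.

For a concentration cell E°cell = 0, since both electrodes use the same couple.
The compartment with the higher Co2+(aq) concentration (1.3 M) acts as the cathode; ions are reduced there and produced at the dilute (0.00594 M) anode.
With n = 2, Ecell = −(0.0592/2)·log([dilute]/[conc]) = −(0.0592/2)·log(0.00594/1.3) = +0.069 V.

0.069 V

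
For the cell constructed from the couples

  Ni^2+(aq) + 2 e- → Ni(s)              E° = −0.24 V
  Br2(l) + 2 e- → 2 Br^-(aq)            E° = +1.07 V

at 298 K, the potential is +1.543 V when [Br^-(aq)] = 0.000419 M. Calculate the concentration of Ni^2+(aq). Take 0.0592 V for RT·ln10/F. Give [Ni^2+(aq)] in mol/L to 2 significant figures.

The Br₂/Br⁻ couple has the larger reduction potential, so it is the cathode: E°cell = +1.07 − (−0.24) = +1.31 V and n = 2.
From the Nernst equation, log Q = n(E° − E)/0.0592 = 2·(+1.31 − (+1.543))/0.0592 = −7.872.
For Br2(l) + Ni(s) → 2 Br^-(aq) + Ni^2+(aq), the reaction quotient is Q = [Br^-(aq)]^2·[Ni^2+(aq)].
Substituting the known concentrations and solving, log [Ni^2+(aq)] = −1.116 and [Ni^2+(aq)] = 0.077 M.

0.077 M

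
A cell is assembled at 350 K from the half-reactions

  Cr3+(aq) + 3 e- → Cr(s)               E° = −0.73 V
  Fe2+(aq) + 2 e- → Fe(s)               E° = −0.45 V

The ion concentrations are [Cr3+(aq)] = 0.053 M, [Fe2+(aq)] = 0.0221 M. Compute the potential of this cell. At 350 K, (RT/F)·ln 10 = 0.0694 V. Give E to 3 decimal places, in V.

Since E°(Fe²⁺/Fe) > E°(Cr³⁺/Cr), Fe²⁺/Fe serves as the cathode.
E°cell = −0.45 − (−0.73) = +0.28 V, with n = 6 electrons transferred.
The balanced reaction is 3 Fe2+(aq) + 2 Cr(s) → 3 Fe(s) + 2 Cr3+(aq), so Q = [Cr3+(aq)]^2 / [Fe2+(aq)]^3 = 260 and log Q = 2.415.
E = E° − (0.0694/n)·log Q = +0.28 − (0.0694/6)(2.415) = +0.252 V.

+0.252 V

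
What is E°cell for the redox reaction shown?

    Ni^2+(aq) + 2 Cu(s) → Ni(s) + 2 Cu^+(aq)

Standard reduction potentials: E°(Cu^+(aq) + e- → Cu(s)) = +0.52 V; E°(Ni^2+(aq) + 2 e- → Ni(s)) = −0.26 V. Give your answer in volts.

In the reaction as written, Ni^2+(aq) is reduced (cathode) and Cu^+(aq) is produced by oxidation at the anode.
E°cell = E°(cathode) − E°(anode) = −0.26 − (+0.52) = −0.78 V.

−0.78 V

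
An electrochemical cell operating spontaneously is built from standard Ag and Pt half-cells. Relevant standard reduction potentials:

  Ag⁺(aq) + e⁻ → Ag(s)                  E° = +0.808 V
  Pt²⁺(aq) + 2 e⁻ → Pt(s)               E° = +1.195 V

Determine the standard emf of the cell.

+0.387 V

The Pt²⁺/Pt couple has the higher E°, so Pt ion is reduced (cathode) and Ag is oxidized (anode).
E°cell = E°(cathode) − E°(anode) = +1.195 − (+0.808) = +0.387 V.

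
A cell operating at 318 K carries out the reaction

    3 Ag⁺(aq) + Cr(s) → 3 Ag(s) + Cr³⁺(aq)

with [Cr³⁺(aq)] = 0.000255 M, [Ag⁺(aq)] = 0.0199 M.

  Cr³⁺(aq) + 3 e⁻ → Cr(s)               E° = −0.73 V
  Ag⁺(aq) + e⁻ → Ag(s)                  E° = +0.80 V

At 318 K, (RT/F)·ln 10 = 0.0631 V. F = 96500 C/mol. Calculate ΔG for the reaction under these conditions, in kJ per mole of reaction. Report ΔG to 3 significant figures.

−434 kJ/mol

With Ag⁺/Ag reduced at the cathode, E°cell = +0.80 − (−0.73) = +1.53 V and n = 3.
The reaction quotient is [Cr³⁺(aq)] / [Ag⁺(aq)]^3 = 32.4; by Nernst, E = +1.53 − (0.0631/3)(1.510) = +1.4982 V.
ΔG = −nFE = −(3)(96500)(+1.4982) J/mol = −434 kJ/mol.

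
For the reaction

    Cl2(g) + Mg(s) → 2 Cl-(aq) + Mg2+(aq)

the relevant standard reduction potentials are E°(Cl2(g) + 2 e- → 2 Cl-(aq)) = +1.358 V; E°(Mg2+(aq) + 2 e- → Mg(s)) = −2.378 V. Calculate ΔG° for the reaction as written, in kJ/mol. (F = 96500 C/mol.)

In the reaction as written Cl2(g) is reduced, so the Cl₂/Cl⁻ couple is the cathode and Mg²⁺/Mg is the anode.
E°cell = +1.358 − (−2.378) = +3.736 V; balancing electrons gives n = 2.
ΔG° = −nFE°cell = −(2)(96500)(+3.736) J/mol = −721 kJ/mol.

−721 kJ/mol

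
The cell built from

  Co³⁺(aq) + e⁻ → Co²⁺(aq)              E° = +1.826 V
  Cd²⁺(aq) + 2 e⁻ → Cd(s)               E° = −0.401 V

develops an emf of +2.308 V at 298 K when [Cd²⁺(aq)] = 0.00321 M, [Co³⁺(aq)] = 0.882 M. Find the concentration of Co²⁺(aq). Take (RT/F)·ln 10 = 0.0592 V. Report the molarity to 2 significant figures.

Co³⁺/Co²⁺ is the cathode (higher E°); E°cell = +1.826 − (−0.401) = +2.227 V with n = 2.
Since E = E° − (0.0592/n)·log Q, log Q = n(E° − E)/0.0592 = −2.736.
The balanced reaction is 2 Co³⁺(aq) + Cd(s) → 2 Co²⁺(aq) + Cd²⁺(aq), so Q = ([Co²⁺(aq)]^2·[Cd²⁺(aq)]) / [Co³⁺(aq)]^2.
Substituting the known concentrations and solving, log [Co²⁺(aq)] = −0.176 and [Co²⁺(aq)] = 0.67 M.

0.67 M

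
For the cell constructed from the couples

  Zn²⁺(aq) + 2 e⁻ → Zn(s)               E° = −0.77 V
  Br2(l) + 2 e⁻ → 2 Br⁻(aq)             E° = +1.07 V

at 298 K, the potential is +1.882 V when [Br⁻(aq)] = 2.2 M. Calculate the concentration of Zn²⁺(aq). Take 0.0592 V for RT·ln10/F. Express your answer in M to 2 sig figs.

Br₂/Br⁻ is the cathode (higher E°); E°cell = +1.07 − (−0.77) = +1.84 V with n = 2.
From the Nernst equation, log Q = n(E° − E)/0.0592 = 2·(+1.84 − (+1.882))/0.0592 = −1.419.
Balancing electrons gives Br2(l) + Zn(s) → 2 Br⁻(aq) + Zn²⁺(aq); thus Q = [Br⁻(aq)]^2·[Zn²⁺(aq)].
Isolating [Zn²⁺(aq)] in Q = 10^{−1.419} yields log [Zn²⁺(aq)] = −2.104, i.e. 0.0079 M.

0.0079 M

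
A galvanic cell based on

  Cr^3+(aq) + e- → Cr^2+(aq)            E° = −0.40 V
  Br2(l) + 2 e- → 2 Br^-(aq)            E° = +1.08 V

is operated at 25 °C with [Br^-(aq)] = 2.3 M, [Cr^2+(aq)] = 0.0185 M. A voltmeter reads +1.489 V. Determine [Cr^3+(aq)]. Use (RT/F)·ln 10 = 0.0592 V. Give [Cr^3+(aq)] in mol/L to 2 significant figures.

0.0057 M

The Br₂/Br⁻ couple has the larger reduction potential, so it is the cathode: E°cell = +1.08 − (−0.40) = +1.48 V and n = 2.
Since E = E° − (0.0592/n)·log Q, log Q = n(E° − E)/0.0592 = −0.304.
For Br2(l) + 2 Cr^2+(aq) → 2 Br^-(aq) + 2 Cr^3+(aq), the reaction quotient is Q = ([Br^-(aq)]^2·[Cr^3+(aq)]^2) / [Cr^2+(aq)]^2.
Substituting the known concentrations and solving, log [Cr^3+(aq)] = −2.247 and [Cr^3+(aq)] = 0.0057 M.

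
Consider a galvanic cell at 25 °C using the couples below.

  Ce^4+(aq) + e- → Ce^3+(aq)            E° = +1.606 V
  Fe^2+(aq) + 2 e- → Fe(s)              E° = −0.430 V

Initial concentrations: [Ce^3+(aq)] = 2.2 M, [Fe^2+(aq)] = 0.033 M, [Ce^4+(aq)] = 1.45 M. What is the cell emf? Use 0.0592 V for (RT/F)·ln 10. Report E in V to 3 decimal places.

+2.069 V

Ce⁴⁺/Ce³⁺ is reduced (cathode, E° = +1.606 V) and Fe²⁺/Fe is oxidized (anode).
E°cell = E°cat − E°an = +1.606 − (−0.430) = +2.036 V; n = 2.
Balancing gives 2 Ce^4+(aq) + Fe(s) → 2 Ce^3+(aq) + Fe^2+(aq); hence Q = ([Ce^3+(aq)]^2·[Fe^2+(aq)]) / [Ce^4+(aq)]^2 = 0.076 (log Q = −1.119).
Applying E = E° − (RT ln10/nF)·log Q gives +2.036 − (0.0592/2)(−1.119) = +2.069 V.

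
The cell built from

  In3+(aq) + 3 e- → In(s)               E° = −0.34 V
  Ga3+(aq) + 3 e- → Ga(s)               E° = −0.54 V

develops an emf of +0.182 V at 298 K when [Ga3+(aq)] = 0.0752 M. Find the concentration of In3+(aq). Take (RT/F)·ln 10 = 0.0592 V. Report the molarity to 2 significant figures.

0.0092 M

In³⁺/In is the cathode (higher E°); E°cell = −0.34 − (−0.54) = +0.20 V with n = 3.
Since E = E° − (0.0592/n)·log Q, log Q = n(E° − E)/0.0592 = 0.912.
Balancing electrons gives In3+(aq) + Ga(s) → In(s) + Ga3+(aq); thus Q = [Ga3+(aq)] / [In3+(aq)].
Isolating [In3+(aq)] in Q = 10^{0.912} yields log [In3+(aq)] = −2.036, i.e. 0.0092 M.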